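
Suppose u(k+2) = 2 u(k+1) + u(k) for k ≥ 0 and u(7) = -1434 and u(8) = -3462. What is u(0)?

-6

Rearranging, u(k-2) = u(k) - 2 u(k-1).
u(6) = -3462 - 2(-1434) = -594
u(5) = -1434 - 2(-594) = -246
u(4) = -594 - 2(-246) = -102
u(3) = -246 - 2(-102) = -42
u(2) = -102 - 2(-42) = -18
u(1) = -42 - 2(-18) = -6
u(0) = -18 - 2(-6) = -6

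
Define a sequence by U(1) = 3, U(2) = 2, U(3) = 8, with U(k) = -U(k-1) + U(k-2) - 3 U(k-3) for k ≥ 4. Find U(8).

U(4) = -8 + 2 - 3*3 = -15
U(5) = -(-15) + 8 - 3*2 = 17
U(6) = -17 + (-15) - 3*8 = -56
U(7) = -(-56) + 17 - 3*(-15) = 118
U(8) = -118 + (-56) - 3*17 = -225

-225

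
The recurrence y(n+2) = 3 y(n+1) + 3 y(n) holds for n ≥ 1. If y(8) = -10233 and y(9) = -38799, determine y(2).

-1

Rearranging, y(n-2) = (y(n) - 3 y(n-1)) / 3.
y(7) = (-38799 - 3(-10233)) / 3 = -8100/3 = -2700
y(6) = (-10233 - 3(-2700)) / 3 = -2133/3 = -711
y(5) = (-2700 - 3(-711)) / 3 = -567/3 = -189
y(4) = (-711 - 3(-189)) / 3 = -144/3 = -48
y(3) = (-189 - 3(-48)) / 3 = -45/3 = -15
y(2) = (-48 - 3(-15)) / 3 = -3/3 = -1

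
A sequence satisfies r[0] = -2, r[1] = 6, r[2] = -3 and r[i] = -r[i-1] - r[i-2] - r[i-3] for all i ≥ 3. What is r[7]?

-1

r[3] = -(-3) - 6 - (-2) = -1
r[4] = -(-1) - (-3) - 6 = -2
r[5] = -(-2) - (-1) - (-3) = 6
r[6] = -6 - (-2) - (-1) = -3
r[7] = -(-3) - 6 - (-2) = -1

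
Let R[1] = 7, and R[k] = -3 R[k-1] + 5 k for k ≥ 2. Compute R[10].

R[2] = -3·7 + 10 = -11
R[3] = -3·(-11) + 15 = 48
R[4] = -3·48 + 20 = -124
R[5] = -3·(-124) + 25 = 397
R[6] = -3·397 + 30 = -1161
R[7] = -3·(-1161) + 35 = 3518
R[8] = -3·3518 + 40 = -10514
R[9] = -3·(-10514) + 45 = 31587
R[10] = -3·31587 + 50 = -94711

-94711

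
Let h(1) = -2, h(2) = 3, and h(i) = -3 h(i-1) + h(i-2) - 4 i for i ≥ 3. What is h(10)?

h(3) = -3(3) + (-2) - 12 = -23
h(4) = -3(-23) + 3 - 16 = 56
h(5) = -3(56) + (-23) - 20 = -211
h(6) = -3(-211) + 56 - 24 = 665
h(7) = -3(665) + (-211) - 28 = -2234
h(8) = -3(-2234) + 665 - 32 = 7335
h(9) = -3(7335) + (-2234) - 36 = -24275
h(10) = -3(-24275) + 7335 - 40 = 80120

80120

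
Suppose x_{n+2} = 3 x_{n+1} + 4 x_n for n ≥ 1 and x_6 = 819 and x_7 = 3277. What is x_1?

Rearranging, x_{n-2} = (x_n - 3 x_{n-1}) / 4.
x_5 = (3277 - 3(819)) / 4 = 820/4 = 205
x_4 = (819 - 3(205)) / 4 = 204/4 = 51
x_3 = (205 - 3(51)) / 4 = 52/4 = 13
x_2 = (51 - 3(13)) / 4 = 12/4 = 3
x_1 = (13 - 3(3)) / 4 = 4/4 = 1

1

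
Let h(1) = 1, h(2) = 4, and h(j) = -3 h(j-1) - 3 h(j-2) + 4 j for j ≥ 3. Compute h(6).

h(3) = -3(4) - 3(1) + 12 = -3
h(4) = -3(-3) - 3(4) + 16 = 13
h(5) = -3(13) - 3(-3) + 20 = -10
h(6) = -3(-10) - 3(13) + 24 = 15

15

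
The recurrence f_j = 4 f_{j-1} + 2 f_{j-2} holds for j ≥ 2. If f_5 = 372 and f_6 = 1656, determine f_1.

Rearranging, f_{j-2} = (f_j - 4 f_{j-1}) / 2.
f_4 = (1656 - 4(372)) / 2 = 168/2 = 84
f_3 = (372 - 4(84)) / 2 = 36/2 = 18
f_2 = (84 - 4(18)) / 2 = 12/2 = 6
f_1 = (18 - 4(6)) / 2 = -6/2 = -3

-3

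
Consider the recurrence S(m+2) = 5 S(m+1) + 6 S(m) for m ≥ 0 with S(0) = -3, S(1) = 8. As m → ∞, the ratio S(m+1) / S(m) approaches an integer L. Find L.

The characteristic equation is r^2 - 5r - 6 = 0, which factors as (r - 6)(r + 1) = 0.
So the roots are 6 and -1. Since |6| > |-1| and the coefficient of 6^m is non-zero, the ratio tends to 6.

6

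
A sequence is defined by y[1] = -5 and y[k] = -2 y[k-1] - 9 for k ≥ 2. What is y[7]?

y[2] = -2·(-5) - 9 = 1
y[3] = -2·1 - 9 = -11
y[4] = -2·(-11) - 9 = 13
y[5] = -2·13 - 9 = -35
y[6] = -2·(-35) - 9 = 61
y[7] = -2·61 - 9 = -131

-131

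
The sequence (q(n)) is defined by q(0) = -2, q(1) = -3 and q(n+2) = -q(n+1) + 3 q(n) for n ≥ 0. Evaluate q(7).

-51

q(2) = -(-3) + 3*(-2) = -3
q(3) = -(-3) + 3*(-3) = -6
q(4) = -(-6) + 3*(-3) = -3
q(5) = -(-3) + 3*(-6) = -15
q(6) = -(-15) + 3*(-3) = 6
q(7) = -6 + 3*(-15) = -51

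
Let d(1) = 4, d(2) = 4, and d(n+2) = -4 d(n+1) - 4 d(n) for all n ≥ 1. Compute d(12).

d(3) = -4(4) - 4(4) = -32
d(4) = -4(-32) - 4(4) = 112
d(5) = -4(112) - 4(-32) = -320
d(6) = -4(-320) - 4(112) = 832
d(7) = -4(832) - 4(-320) = -2048
d(8) = -4(-2048) - 4(832) = 4864
d(9) = -4(4864) - 4(-2048) = -11264
d(10) = -4(-11264) - 4(4864) = 25600
d(11) = -4(25600) - 4(-11264) = -57344
d(12) = -4(-57344) - 4(25600) = 126976

126976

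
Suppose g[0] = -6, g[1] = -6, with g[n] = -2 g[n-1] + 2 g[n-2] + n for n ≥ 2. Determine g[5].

-89

g[2] = -2·(-6) + 2·(-6) + 2 = 2
g[3] = -2·2 + 2·(-6) + 3 = -13
g[4] = -2·(-13) + 2·2 + 4 = 34
g[5] = -2·34 + 2·(-13) + 5 = -89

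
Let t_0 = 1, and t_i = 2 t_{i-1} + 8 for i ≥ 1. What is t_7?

t_1 = 2·1 + 8 = 10
t_2 = 2·10 + 8 = 28
t_3 = 2·28 + 8 = 64
t_4 = 2·64 + 8 = 136
t_5 = 2·136 + 8 = 280
t_6 = 2·280 + 8 = 568
t_7 = 2·568 + 8 = 1144

1144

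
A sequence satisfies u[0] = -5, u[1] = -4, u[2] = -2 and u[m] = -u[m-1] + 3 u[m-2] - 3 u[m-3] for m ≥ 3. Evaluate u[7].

89

u[3] = -(-2) + 3(-4) - 3(-5) = 5
u[4] = -5 + 3(-2) - 3(-4) = 1
u[5] = -1 + 3(5) - 3(-2) = 20
u[6] = -20 + 3(1) - 3(5) = -32
u[7] = -(-32) + 3(20) - 3(1) = 89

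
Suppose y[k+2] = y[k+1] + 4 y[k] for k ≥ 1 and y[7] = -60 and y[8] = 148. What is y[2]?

8

Rearranging, y[k-2] = (y[k] - y[k-1]) / 4.
y[6] = (148 - (-60)) / 4 = 208/4 = 52
y[5] = (-60 - 52) / 4 = -112/4 = -28
y[4] = (52 - (-28)) / 4 = 80/4 = 20
y[3] = (-28 - 20) / 4 = -48/4 = -12
y[2] = (20 - (-12)) / 4 = 32/4 = 8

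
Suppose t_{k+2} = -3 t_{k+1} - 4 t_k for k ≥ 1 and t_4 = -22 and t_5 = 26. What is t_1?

Rearranging, t_{k-2} = (t_k + 3 t_{k-1}) / -4.
t_3 = (26 + 3*(-22)) / -4 = -40/-4 = 10
t_2 = (-22 + 3*10) / -4 = 8/-4 = -2
t_1 = (10 + 3*(-2)) / -4 = 4/-4 = -1

-1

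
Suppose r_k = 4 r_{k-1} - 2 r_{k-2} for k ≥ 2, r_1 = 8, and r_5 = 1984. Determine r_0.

-7

Let r_0 = x.
r_2 = 32 - 2x
r_3 = 112 - 8x
r_4 = 384 - 28x
r_5 = 1312 - 96x
So 1312 - 96x = 1984, giving x = -7.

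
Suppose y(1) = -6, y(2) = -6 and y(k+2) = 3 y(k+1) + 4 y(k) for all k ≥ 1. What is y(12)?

y(3) = 3*(-6) + 4*(-6) = -42
y(4) = 3*(-42) + 4*(-6) = -150
y(5) = 3*(-150) + 4*(-42) = -618
y(6) = 3*(-618) + 4*(-150) = -2454
y(7) = 3*(-2454) + 4*(-618) = -9834
y(8) = 3*(-9834) + 4*(-2454) = -39318
y(9) = 3*(-39318) + 4*(-9834) = -157290
y(10) = 3*(-157290) + 4*(-39318) = -629142
y(11) = 3*(-629142) + 4*(-157290) = -2516586
y(12) = 3*(-2516586) + 4*(-629142) = -10066326

-10066326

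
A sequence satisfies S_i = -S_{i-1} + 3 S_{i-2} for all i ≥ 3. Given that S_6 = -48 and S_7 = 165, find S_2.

3

Rearranging, S_{i-2} = (S_i + S_{i-1}) / 3.
S_5 = (165 + (-48)) / 3 = 117/3 = 39
S_4 = (-48 + 39) / 3 = -9/3 = -3
S_3 = (39 + (-3)) / 3 = 36/3 = 12
S_2 = (-3 + 12) / 3 = 9/3 = 3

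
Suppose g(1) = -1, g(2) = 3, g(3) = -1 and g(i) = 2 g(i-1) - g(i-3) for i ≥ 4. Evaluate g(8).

g(4) = 2·(-1) - (-1) = -1
g(5) = 2·(-1) - 3 = -5
g(6) = 2·(-5) - (-1) = -9
g(7) = 2·(-9) - (-1) = -17
g(8) = 2·(-17) - (-5) = -29

-29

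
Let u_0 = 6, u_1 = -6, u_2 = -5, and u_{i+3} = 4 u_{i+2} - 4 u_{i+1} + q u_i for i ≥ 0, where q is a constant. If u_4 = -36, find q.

-4

u_3 = 4 + 6q
u_4 = 36 + 18q
So 36 + 18q = -36, giving q = -4.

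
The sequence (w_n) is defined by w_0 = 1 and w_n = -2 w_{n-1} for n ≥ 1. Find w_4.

w_1 = -2·1 = -2
w_2 = -2·(-2) = 4
w_3 = -2·4 = -8
w_4 = -2·(-8) = 16

16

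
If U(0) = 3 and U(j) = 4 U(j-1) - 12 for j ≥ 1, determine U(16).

The fixed point is -12/(1 - 4) = 4, so U(j) - 4 = 4(U(j-1) - 4).
Hence U(j) = -1·4^j + 4.
U(16) = -1·4^{16} + 4 = -1·4294967296 + 4 = -4294967292.

-4294967292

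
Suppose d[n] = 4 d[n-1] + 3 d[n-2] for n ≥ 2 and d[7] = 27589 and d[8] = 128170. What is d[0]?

Rearranging, d[n-2] = (d[n] - 4 d[n-1]) / 3.
d[6] = (128170 - 4(27589)) / 3 = 17814/3 = 5938
d[5] = (27589 - 4(5938)) / 3 = 3837/3 = 1279
d[4] = (5938 - 4(1279)) / 3 = 822/3 = 274
d[3] = (1279 - 4(274)) / 3 = 183/3 = 61
d[2] = (274 - 4(61)) / 3 = 30/3 = 10
d[1] = (61 - 4(10)) / 3 = 21/3 = 7
d[0] = (10 - 4(7)) / 3 = -18/3 = -6

-6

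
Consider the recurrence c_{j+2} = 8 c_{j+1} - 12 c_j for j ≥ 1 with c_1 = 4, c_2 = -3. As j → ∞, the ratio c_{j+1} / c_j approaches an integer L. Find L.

The characteristic equation is r^2 - 8r + 12 = 0, which factors as (r - 6)(r - 2) = 0.
So the roots are 6 and 2. Since |6| > |2| and the coefficient of 6^j is non-zero, the ratio tends to 6.

6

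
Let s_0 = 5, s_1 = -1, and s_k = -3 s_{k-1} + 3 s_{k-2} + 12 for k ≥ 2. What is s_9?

s_2 = -3·(-1) + 3·5 + 12 = 30
s_3 = -3·30 + 3·(-1) + 12 = -81
s_4 = -3·(-81) + 3·30 + 12 = 345
s_5 = -3·345 + 3·(-81) + 12 = -1266
s_6 = -3·(-1266) + 3·345 + 12 = 4845
s_7 = -3·4845 + 3·(-1266) + 12 = -18321
s_8 = -3·(-18321) + 3·4845 + 12 = 69510
s_9 = -3·69510 + 3·(-18321) + 12 = -263481

-263481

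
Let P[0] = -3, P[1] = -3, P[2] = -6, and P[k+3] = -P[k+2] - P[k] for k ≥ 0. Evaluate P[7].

27

P[3] = -(-6) - (-3) = 9
P[4] = -9 - (-3) = -6
P[5] = -(-6) - (-6) = 12
P[6] = -12 - 9 = -21
P[7] = -(-21) - (-6) = 27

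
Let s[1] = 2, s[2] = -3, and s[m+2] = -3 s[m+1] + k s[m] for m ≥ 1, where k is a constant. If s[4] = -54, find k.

3

s[3] = 9 + 2k
s[4] = -27 - 9k
So -27 - 9k = -54, giving k = 3.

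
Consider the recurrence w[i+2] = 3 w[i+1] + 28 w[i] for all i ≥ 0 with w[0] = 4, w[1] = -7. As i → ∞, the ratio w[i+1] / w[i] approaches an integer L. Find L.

The characteristic equation is r^2 - 3r - 28 = 0, which factors as (r - 7)(r + 4) = 0.
So the roots are 7 and -4. Since |7| > |-4| and the coefficient of 7^i is non-zero, the ratio tends to 7.

7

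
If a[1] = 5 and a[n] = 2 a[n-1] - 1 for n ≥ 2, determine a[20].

2097153

The fixed point is -1/(1 - 2) = 1, so a[n] - 1 = 2(a[n-1] - 1).
Hence a[n] = 4·2^{n-1} + 1.
a[20] = 4·2^{19} + 1 = 4·524288 + 1 = 2097153.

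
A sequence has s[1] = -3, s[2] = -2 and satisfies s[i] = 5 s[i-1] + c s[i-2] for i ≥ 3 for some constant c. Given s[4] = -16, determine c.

s[3] = -10 - 3c
s[4] = -50 - 17c
So -50 - 17c = -16, giving c = -2.

-2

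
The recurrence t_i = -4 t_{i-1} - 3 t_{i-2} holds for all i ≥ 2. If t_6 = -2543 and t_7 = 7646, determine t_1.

Rearranging, t_{i-2} = (t_i + 4 t_{i-1}) / -3.
t_5 = (7646 + 4·(-2543)) / -3 = -2526/-3 = 842
t_4 = (-2543 + 4·842) / -3 = 825/-3 = -275
t_3 = (842 + 4·(-275)) / -3 = -258/-3 = 86
t_2 = (-275 + 4·86) / -3 = 69/-3 = -23
t_1 = (86 + 4·(-23)) / -3 = -6/-3 = 2

2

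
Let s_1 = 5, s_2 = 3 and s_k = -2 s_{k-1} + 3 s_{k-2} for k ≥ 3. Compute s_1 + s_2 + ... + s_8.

s_3 = -2·3 + 3·5 = 9
s_4 = -2·9 + 3·3 = -9
s_5 = -2·(-9) + 3·9 = 45
s_6 = -2·45 + 3·(-9) = -117
s_7 = -2·(-117) + 3·45 = 369
s_8 = -2·369 + 3·(-117) = -1089
Sum = 5 + 3 + 9 + (-9) + 45 + (-117) + 369 + (-1089) = -784

-784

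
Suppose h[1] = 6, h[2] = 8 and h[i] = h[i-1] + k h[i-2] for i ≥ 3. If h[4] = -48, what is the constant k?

h[3] = 8 + 6k
h[4] = 8 + 14k
So 8 + 14k = -48, giving k = -4.

-4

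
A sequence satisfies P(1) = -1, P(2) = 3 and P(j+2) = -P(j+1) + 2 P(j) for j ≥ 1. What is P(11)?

-1365

P(3) = -3 + 2(-1) = -5
P(4) = -(-5) + 2(3) = 11
P(5) = -11 + 2(-5) = -21
P(6) = -(-21) + 2(11) = 43
P(7) = -43 + 2(-21) = -85
P(8) = -(-85) + 2(43) = 171
P(9) = -171 + 2(-85) = -341
P(10) = -(-341) + 2(171) = 683
P(11) = -683 + 2(-341) = -1365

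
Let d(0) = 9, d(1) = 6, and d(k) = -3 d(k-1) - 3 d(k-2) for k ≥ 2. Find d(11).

d(2) = -3·6 - 3·9 = -45
d(3) = -3·(-45) - 3·6 = 117
d(4) = -3·117 - 3·(-45) = -216
d(5) = -3·(-216) - 3·117 = 297
d(6) = -3·297 - 3·(-216) = -243
d(7) = -3·(-243) - 3·297 = -162
d(8) = -3·(-162) - 3·(-243) = 1215
d(9) = -3·1215 - 3·(-162) = -3159
d(10) = -3·(-3159) - 3·1215 = 5832
d(11) = -3·5832 - 3·(-3159) = -8019

-8019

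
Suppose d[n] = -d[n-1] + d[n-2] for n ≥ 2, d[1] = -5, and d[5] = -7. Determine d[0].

Let d[0] = y.
d[2] = 5 + y
d[3] = -10 - y
d[4] = 15 + 2y
d[5] = -25 - 3y
So -25 - 3y = -7, giving y = -6.

-6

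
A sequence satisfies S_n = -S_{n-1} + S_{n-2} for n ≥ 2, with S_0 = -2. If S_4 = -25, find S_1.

Let S_1 = y.
S_2 = -2 - y
S_3 = 2 + 2y
S_4 = -4 - 3y
So -4 - 3y = -25, giving y = 7.

7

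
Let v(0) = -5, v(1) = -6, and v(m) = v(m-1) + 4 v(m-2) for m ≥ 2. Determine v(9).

-15810

v(2) = (-6) + 4·(-5) = -26
v(3) = (-26) + 4·(-6) = -50
v(4) = (-50) + 4·(-26) = -154
v(5) = (-154) + 4·(-50) = -354
v(6) = (-354) + 4·(-154) = -970
v(7) = (-970) + 4·(-354) = -2386
v(8) = (-2386) + 4·(-970) = -6266
v(9) = (-6266) + 4·(-2386) = -15810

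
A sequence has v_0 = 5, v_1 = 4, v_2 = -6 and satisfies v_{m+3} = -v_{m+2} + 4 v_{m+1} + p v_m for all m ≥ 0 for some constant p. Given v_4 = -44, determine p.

v_3 = 22 + 5p
v_4 = -46 - p
So -46 - p = -44, giving p = -2.

-2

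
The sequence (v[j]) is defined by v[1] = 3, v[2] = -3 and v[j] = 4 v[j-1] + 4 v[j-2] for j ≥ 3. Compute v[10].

-129792

v[3] = 4(-3) + 4(3) = 0
v[4] = 4(0) + 4(-3) = -12
v[5] = 4(-12) + 4(0) = -48
v[6] = 4(-48) + 4(-12) = -240
v[7] = 4(-240) + 4(-48) = -1152
v[8] = 4(-1152) + 4(-240) = -5568
v[9] = 4(-5568) + 4(-1152) = -26880
v[10] = 4(-26880) + 4(-5568) = -129792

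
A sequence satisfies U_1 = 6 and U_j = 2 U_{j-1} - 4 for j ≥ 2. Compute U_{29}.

536870916

The fixed point is -4/(1 - 2) = 4, so U_j - 4 = 2(U_{j-1} - 4).
Hence U_j = 2·2^{j-1} + 4.
U_{29} = 2·2^{28} + 4 = 2·268435456 + 4 = 536870916.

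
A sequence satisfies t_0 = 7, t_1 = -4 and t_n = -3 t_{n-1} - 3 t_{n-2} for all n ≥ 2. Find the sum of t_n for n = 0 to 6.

-93

t_2 = -3(-4) - 3(7) = -9
t_3 = -3(-9) - 3(-4) = 39
t_4 = -3(39) - 3(-9) = -90
t_5 = -3(-90) - 3(39) = 153
t_6 = -3(153) - 3(-90) = -189
Sum = 7 + (-4) + (-9) + 39 + (-90) + 153 + (-189) = -93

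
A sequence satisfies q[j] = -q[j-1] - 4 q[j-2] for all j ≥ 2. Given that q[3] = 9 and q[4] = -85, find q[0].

-3

Rearranging, q[j-2] = (q[j] + q[j-1]) / -4.
q[2] = (-85 + 9) / -4 = -76/-4 = 19
q[1] = (9 + 19) / -4 = 28/-4 = -7
q[0] = (19 + (-7)) / -4 = 12/-4 = -3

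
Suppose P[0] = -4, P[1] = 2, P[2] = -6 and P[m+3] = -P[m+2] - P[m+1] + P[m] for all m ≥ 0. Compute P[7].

P[3] = -(-6) - 2 + (-4) = 0
P[4] = -0 - (-6) + 2 = 8
P[5] = -8 - 0 + (-6) = -14
P[6] = -(-14) - 8 + 0 = 6
P[7] = -6 - (-14) + 8 = 16

16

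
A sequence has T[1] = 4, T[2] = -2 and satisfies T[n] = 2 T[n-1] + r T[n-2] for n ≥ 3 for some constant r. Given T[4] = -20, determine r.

T[3] = -4 + 4r
T[4] = -8 + 6r
So -8 + 6r = -20, giving r = -2.

-2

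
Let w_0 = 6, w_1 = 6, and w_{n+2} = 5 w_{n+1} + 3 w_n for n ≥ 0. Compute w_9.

w_2 = 5*6 + 3*6 = 48
w_3 = 5*48 + 3*6 = 258
w_4 = 5*258 + 3*48 = 1434
w_5 = 5*1434 + 3*258 = 7944
w_6 = 5*7944 + 3*1434 = 44022
w_7 = 5*44022 + 3*7944 = 243942
w_8 = 5*243942 + 3*44022 = 1351776
w_9 = 5*1351776 + 3*243942 = 7490706

7490706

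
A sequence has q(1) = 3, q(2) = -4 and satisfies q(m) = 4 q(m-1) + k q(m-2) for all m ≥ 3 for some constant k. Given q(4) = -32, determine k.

q(3) = -16 + 3k
q(4) = -64 + 8k
So -64 + 8k = -32, giving k = 4.

4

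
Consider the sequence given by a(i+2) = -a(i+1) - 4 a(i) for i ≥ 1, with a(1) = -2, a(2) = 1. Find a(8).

-251

a(3) = -1 - 4·(-2) = 7
a(4) = -7 - 4·1 = -11
a(5) = -(-11) - 4·7 = -17
a(6) = -(-17) - 4·(-11) = 61
a(7) = -61 - 4·(-17) = 7
a(8) = -7 - 4·61 = -251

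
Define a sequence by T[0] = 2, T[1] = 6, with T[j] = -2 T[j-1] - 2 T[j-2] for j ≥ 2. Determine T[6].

T[2] = -2·6 - 2·2 = -16
T[3] = -2·(-16) - 2·6 = 20
T[4] = -2·20 - 2·(-16) = -8
T[5] = -2·(-8) - 2·20 = -24
T[6] = -2·(-24) - 2·(-8) = 64

64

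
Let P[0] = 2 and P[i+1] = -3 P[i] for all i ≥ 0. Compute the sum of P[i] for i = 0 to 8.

P[1] = -3(2) = -6
P[2] = -3(-6) = 18
P[3] = -3(18) = -54
P[4] = -3(-54) = 162
P[5] = -3(162) = -486
P[6] = -3(-486) = 1458
P[7] = -3(1458) = -4374
P[8] = -3(-4374) = 13122
Sum = 2 + (-6) + 18 + (-54) + 162 + (-486) + 1458 + (-4374) + 13122 = 9842

9842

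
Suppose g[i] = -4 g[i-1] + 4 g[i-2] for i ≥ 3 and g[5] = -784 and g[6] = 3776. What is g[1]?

Rearranging, g[i-2] = (g[i] + 4 g[i-1]) / 4.
g[4] = (3776 + 4(-784)) / 4 = 640/4 = 160
g[3] = (-784 + 4(160)) / 4 = -144/4 = -36
g[2] = (160 + 4(-36)) / 4 = 16/4 = 4
g[1] = (-36 + 4(4)) / 4 = -20/4 = -5

-5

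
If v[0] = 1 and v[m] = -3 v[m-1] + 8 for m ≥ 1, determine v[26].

-2541865828327

The fixed point is 8/(1 + 3) = 2, so v[m] - 2 = -3(v[m-1] - 2).
Hence v[m] = -1·(-3)^m + 2.
v[26] = -1·(-3)^{26} + 2 = -1·2541865828329 + 2 = -2541865828327.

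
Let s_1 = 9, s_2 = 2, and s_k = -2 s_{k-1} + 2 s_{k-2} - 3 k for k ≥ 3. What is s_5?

s_3 = -2(2) + 2(9) - 9 = 5
s_4 = -2(5) + 2(2) - 12 = -18
s_5 = -2(-18) + 2(5) - 15 = 31

31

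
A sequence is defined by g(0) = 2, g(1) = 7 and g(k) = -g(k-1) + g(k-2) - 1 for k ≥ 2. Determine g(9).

208

g(2) = -7 + 2 - 1 = -6
g(3) = -(-6) + 7 - 1 = 12
g(4) = -12 + (-6) - 1 = -19
g(5) = -(-19) + 12 - 1 = 30
g(6) = -30 + (-19) - 1 = -50
g(7) = -(-50) + 30 - 1 = 79
g(8) = -79 + (-50) - 1 = -130
g(9) = -(-130) + 79 - 1 = 208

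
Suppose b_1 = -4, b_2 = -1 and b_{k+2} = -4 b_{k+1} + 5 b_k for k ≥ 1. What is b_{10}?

b_3 = -4(-1) + 5(-4) = -16
b_4 = -4(-16) + 5(-1) = 59
b_5 = -4(59) + 5(-16) = -316
b_6 = -4(-316) + 5(59) = 1559
b_7 = -4(1559) + 5(-316) = -7816
b_8 = -4(-7816) + 5(1559) = 39059
b_9 = -4(39059) + 5(-7816) = -195316
b_{10} = -4(-195316) + 5(39059) = 976559

976559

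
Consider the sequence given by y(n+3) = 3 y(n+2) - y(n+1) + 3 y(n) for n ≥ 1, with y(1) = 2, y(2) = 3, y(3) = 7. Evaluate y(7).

y(4) = 3(7) - 3 + 3(2) = 24
y(5) = 3(24) - 7 + 3(3) = 74
y(6) = 3(74) - 24 + 3(7) = 219
y(7) = 3(219) - 74 + 3(24) = 655

655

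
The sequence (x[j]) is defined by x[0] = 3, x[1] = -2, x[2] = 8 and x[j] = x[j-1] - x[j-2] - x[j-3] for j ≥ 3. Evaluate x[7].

-9

x[3] = 8 - (-2) - 3 = 7
x[4] = 7 - 8 - (-2) = 1
x[5] = 1 - 7 - 8 = -14
x[6] = (-14) - 1 - 7 = -22
x[7] = (-22) - (-14) - 1 = -9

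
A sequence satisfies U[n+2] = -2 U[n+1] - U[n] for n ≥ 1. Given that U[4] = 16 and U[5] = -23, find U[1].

5

Rearranging, U[n-2] = -(U[n] + 2 U[n-1]).
U[3] = -(-23 + 2*16) = -9
U[2] = -(16 + 2*(-9)) = 2
U[1] = -(-9 + 2*2) = 5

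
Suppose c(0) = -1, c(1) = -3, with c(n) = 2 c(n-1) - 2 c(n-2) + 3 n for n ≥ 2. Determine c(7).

c(2) = 2(-3) - 2(-1) + 6 = 2
c(3) = 2(2) - 2(-3) + 9 = 19
c(4) = 2(19) - 2(2) + 12 = 46
c(5) = 2(46) - 2(19) + 15 = 69
c(6) = 2(69) - 2(46) + 18 = 64
c(7) = 2(64) - 2(69) + 21 = 11

11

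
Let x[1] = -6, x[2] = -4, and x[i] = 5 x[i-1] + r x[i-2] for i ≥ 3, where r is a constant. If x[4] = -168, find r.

2

x[3] = -20 - 6r
x[4] = -100 - 34r
So -100 - 34r = -168, giving r = 2.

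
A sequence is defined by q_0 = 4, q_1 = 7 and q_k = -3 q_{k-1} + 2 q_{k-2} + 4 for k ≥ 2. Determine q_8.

q_2 = -3·7 + 2·4 + 4 = -9
q_3 = -3·(-9) + 2·7 + 4 = 45
q_4 = -3·45 + 2·(-9) + 4 = -149
q_5 = -3·(-149) + 2·45 + 4 = 541
q_6 = -3·541 + 2·(-149) + 4 = -1917
q_7 = -3·(-1917) + 2·541 + 4 = 6837
q_8 = -3·6837 + 2·(-1917) + 4 = -24341

-24341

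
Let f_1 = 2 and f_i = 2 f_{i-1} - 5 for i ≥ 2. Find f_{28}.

-402653179

The fixed point is -5/(1 - 2) = 5, so f_i - 5 = 2(f_{i-1} - 5).
Hence f_i = -3·2^{i-1} + 5.
f_{28} = -3·2^{27} + 5 = -3·134217728 + 5 = -402653179.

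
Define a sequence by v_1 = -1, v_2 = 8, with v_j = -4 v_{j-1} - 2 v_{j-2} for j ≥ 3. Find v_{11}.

-564192

v_3 = -4(8) - 2(-1) = -30
v_4 = -4(-30) - 2(8) = 104
v_5 = -4(104) - 2(-30) = -356
v_6 = -4(-356) - 2(104) = 1216
v_7 = -4(1216) - 2(-356) = -4152
v_8 = -4(-4152) - 2(1216) = 14176
v_9 = -4(14176) - 2(-4152) = -48400
v_{10} = -4(-48400) - 2(14176) = 165248
v_{11} = -4(165248) - 2(-48400) = -564192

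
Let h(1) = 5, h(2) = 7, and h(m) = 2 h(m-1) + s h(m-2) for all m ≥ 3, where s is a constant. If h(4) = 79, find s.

h(3) = 14 + 5s
h(4) = 28 + 17s
So 28 + 17s = 79, giving s = 3.

3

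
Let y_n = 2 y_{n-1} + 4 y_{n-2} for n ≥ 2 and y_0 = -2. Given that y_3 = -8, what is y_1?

1

Let y_1 = x.
y_2 = -8 + 2x
y_3 = -16 + 8x
So -16 + 8x = -8, giving x = 1.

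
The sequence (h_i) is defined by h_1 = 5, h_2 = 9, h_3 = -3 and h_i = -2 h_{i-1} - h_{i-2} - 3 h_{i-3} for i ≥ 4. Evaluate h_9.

177

h_4 = -2*(-3) - 9 - 3*5 = -18
h_5 = -2*(-18) - (-3) - 3*9 = 12
h_6 = -2*12 - (-18) - 3*(-3) = 3
h_7 = -2*3 - 12 - 3*(-18) = 36
h_8 = -2*36 - 3 - 3*12 = -111
h_9 = -2*(-111) - 36 - 3*3 = 177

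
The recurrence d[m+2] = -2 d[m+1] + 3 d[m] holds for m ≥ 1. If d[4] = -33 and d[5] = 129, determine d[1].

9

Rearranging, d[m-2] = (d[m] + 2 d[m-1]) / 3.
d[3] = (129 + 2(-33)) / 3 = 63/3 = 21
d[2] = (-33 + 2(21)) / 3 = 9/3 = 3
d[1] = (21 + 2(3)) / 3 = 27/3 = 9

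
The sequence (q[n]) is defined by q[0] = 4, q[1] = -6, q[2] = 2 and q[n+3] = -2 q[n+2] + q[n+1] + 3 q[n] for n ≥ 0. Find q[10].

-1042

q[3] = -2*2 + (-6) + 3*4 = 2
q[4] = -2*2 + 2 + 3*(-6) = -20
q[5] = -2*(-20) + 2 + 3*2 = 48
q[6] = -2*48 + (-20) + 3*2 = -110
q[7] = -2*(-110) + 48 + 3*(-20) = 208
q[8] = -2*208 + (-110) + 3*48 = -382
q[9] = -2*(-382) + 208 + 3*(-110) = 642
q[10] = -2*642 + (-382) + 3*208 = -1042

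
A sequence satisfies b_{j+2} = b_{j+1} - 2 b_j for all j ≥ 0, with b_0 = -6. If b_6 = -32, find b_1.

Let b_1 = w.
b_2 = 12 + w
b_3 = 12 - w
b_4 = -12 - 3w
b_5 = -36 - w
b_6 = -12 + 5w
So -12 + 5w = -32, giving w = -4.

-4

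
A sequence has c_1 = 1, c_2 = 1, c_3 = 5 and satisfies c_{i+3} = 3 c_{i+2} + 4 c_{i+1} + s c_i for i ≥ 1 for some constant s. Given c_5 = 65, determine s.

-3

c_4 = 19 + s
c_5 = 77 + 4s
So 77 + 4s = 65, giving s = -3.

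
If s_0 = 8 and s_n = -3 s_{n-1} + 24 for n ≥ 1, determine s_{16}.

86093448

The fixed point is 24/(1 + 3) = 6, so s_n - 6 = -3(s_{n-1} - 6).
Hence s_n = 2·(-3)^n + 6.
s_{16} = 2·(-3)^{16} + 6 = 2·43046721 + 6 = 86093448.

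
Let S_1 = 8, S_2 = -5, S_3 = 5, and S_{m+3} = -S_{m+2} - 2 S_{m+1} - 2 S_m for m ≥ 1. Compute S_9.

S_4 = -5 - 2*(-5) - 2*8 = -11
S_5 = -(-11) - 2*5 - 2*(-5) = 11
S_6 = -11 - 2*(-11) - 2*5 = 1
S_7 = -1 - 2*11 - 2*(-11) = -1
S_8 = -(-1) - 2*1 - 2*11 = -23
S_9 = -(-23) - 2*(-1) - 2*1 = 23

23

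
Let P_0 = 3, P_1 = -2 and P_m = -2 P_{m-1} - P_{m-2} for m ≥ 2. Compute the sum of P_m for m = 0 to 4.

1

P_2 = -2·(-2) - 3 = 1
P_3 = -2·1 - (-2) = 0
P_4 = -2·0 - 1 = -1
Sum = 3 + (-2) + 1 + 0 + (-1) = 1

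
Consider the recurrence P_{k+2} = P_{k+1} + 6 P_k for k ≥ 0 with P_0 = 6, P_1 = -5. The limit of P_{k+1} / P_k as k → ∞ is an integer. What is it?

3

The characteristic equation is r^2 - r - 6 = 0, which factors as (r - 3)(r + 2) = 0.
So the roots are 3 and -2. Since |3| > |-2| and the coefficient of 3^k is non-zero, the ratio tends to 3.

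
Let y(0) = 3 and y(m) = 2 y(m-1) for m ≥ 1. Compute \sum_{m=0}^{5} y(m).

189

y(1) = 2(3) = 6
y(2) = 2(6) = 12
y(3) = 2(12) = 24
y(4) = 2(24) = 48
y(5) = 2(48) = 96
Sum = 3 + 6 + 12 + 24 + 48 + 96 = 189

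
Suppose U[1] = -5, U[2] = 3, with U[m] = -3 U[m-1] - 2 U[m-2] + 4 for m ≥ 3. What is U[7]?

U[3] = -3*3 - 2*(-5) + 4 = 5
U[4] = -3*5 - 2*3 + 4 = -17
U[5] = -3*(-17) - 2*5 + 4 = 45
U[6] = -3*45 - 2*(-17) + 4 = -97
U[7] = -3*(-97) - 2*45 + 4 = 205

205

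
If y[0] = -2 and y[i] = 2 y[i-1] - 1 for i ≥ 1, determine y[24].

The fixed point is -1/(1 - 2) = 1, so y[i] - 1 = 2(y[i-1] - 1).
Hence y[i] = -3·2^i + 1.
y[24] = -3·2^{24} + 1 = -3·16777216 + 1 = -50331647.

-50331647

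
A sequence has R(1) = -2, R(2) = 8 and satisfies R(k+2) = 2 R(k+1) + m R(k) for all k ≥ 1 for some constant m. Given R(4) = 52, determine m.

R(3) = 16 - 2m
R(4) = 32 + 4m
So 32 + 4m = 52, giving m = 5.

5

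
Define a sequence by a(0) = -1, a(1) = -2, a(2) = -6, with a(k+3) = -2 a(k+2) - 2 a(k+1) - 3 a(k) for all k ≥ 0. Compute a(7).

a(3) = -2(-6) - 2(-2) - 3(-1) = 19
a(4) = -2(19) - 2(-6) - 3(-2) = -20
a(5) = -2(-20) - 2(19) - 3(-6) = 20
a(6) = -2(20) - 2(-20) - 3(19) = -57
a(7) = -2(-57) - 2(20) - 3(-20) = 134

134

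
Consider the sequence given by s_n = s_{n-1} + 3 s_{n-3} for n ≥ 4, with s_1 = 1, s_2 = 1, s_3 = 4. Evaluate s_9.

139

s_4 = 4 + 3·1 = 7
s_5 = 7 + 3·1 = 10
s_6 = 10 + 3·4 = 22
s_7 = 22 + 3·7 = 43
s_8 = 43 + 3·10 = 73
s_9 = 73 + 3·22 = 139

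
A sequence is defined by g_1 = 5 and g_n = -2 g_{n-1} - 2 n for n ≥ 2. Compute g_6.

-200

g_2 = -2(5) - 4 = -14
g_3 = -2(-14) - 6 = 22
g_4 = -2(22) - 8 = -52
g_5 = -2(-52) - 10 = 94
g_6 = -2(94) - 12 = -200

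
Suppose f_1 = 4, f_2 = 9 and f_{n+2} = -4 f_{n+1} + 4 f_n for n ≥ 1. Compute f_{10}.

1433856

f_3 = -4(9) + 4(4) = -20
f_4 = -4(-20) + 4(9) = 116
f_5 = -4(116) + 4(-20) = -544
f_6 = -4(-544) + 4(116) = 2640
f_7 = -4(2640) + 4(-544) = -12736
f_8 = -4(-12736) + 4(2640) = 61504
f_9 = -4(61504) + 4(-12736) = -296960
f_{10} = -4(-296960) + 4(61504) = 1433856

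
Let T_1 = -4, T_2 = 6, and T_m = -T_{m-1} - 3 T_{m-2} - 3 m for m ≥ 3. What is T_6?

42

T_3 = -6 - 3(-4) - 9 = -3
T_4 = -(-3) - 3(6) - 12 = -27
T_5 = -(-27) - 3(-3) - 15 = 21
T_6 = -21 - 3(-27) - 18 = 42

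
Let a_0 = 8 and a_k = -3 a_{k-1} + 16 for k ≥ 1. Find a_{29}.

-274521509459528

The fixed point is 16/(1 + 3) = 4, so a_k - 4 = -3(a_{k-1} - 4).
Hence a_k = 4·(-3)^k + 4.
a_{29} = 4·(-3)^{29} + 4 = 4·-68630377364883 + 4 = -274521509459528.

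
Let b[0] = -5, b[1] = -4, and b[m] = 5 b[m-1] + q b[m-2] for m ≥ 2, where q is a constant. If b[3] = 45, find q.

b[2] = -20 - 5q
b[3] = -100 - 29q
So -100 - 29q = 45, giving q = -5.

-5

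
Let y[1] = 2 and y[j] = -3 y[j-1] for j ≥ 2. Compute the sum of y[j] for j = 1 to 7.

1094

y[2] = -3(2) = -6
y[3] = -3(-6) = 18
y[4] = -3(18) = -54
y[5] = -3(-54) = 162
y[6] = -3(162) = -486
y[7] = -3(-486) = 1458
Sum = 2 + (-6) + 18 + (-54) + 162 + (-486) + 1458 = 1094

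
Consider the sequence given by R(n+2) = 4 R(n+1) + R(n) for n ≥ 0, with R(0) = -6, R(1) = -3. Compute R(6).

-5706

R(2) = 4*(-3) + (-6) = -18
R(3) = 4*(-18) + (-3) = -75
R(4) = 4*(-75) + (-18) = -318
R(5) = 4*(-318) + (-75) = -1347
R(6) = 4*(-1347) + (-318) = -5706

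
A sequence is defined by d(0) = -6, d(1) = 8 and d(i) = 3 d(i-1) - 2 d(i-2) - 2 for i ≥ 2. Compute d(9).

6144

d(2) = 3*8 - 2*(-6) - 2 = 34
d(3) = 3*34 - 2*8 - 2 = 84
d(4) = 3*84 - 2*34 - 2 = 182
d(5) = 3*182 - 2*84 - 2 = 376
d(6) = 3*376 - 2*182 - 2 = 762
d(7) = 3*762 - 2*376 - 2 = 1532
d(8) = 3*1532 - 2*762 - 2 = 3070
d(9) = 3*3070 - 2*1532 - 2 = 6144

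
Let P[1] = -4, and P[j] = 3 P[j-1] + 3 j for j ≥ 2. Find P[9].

-1656

P[2] = 3(-4) + 6 = -6
P[3] = 3(-6) + 9 = -9
P[4] = 3(-9) + 12 = -15
P[5] = 3(-15) + 15 = -30
P[6] = 3(-30) + 18 = -72
P[7] = 3(-72) + 21 = -195
P[8] = 3(-195) + 24 = -561
P[9] = 3(-561) + 27 = -1656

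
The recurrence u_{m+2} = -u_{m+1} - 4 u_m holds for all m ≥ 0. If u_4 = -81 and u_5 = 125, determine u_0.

Rearranging, u_{m-2} = (u_m + u_{m-1}) / -4.
u_3 = (125 + (-81)) / -4 = 44/-4 = -11
u_2 = (-81 + (-11)) / -4 = -92/-4 = 23
u_1 = (-11 + 23) / -4 = 12/-4 = -3
u_0 = (23 + (-3)) / -4 = 20/-4 = -5

-5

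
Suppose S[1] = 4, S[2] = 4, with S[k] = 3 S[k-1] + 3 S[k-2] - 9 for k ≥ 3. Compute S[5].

S[3] = 3*4 + 3*4 - 9 = 15
S[4] = 3*15 + 3*4 - 9 = 48
S[5] = 3*48 + 3*15 - 9 = 180

180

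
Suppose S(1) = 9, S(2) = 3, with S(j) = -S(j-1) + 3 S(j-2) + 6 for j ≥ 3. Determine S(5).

S(3) = -3 + 3*9 + 6 = 30
S(4) = -30 + 3*3 + 6 = -15
S(5) = -(-15) + 3*30 + 6 = 111

111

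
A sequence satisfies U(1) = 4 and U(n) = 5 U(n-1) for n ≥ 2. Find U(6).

12500

U(2) = 5·4 = 20
U(3) = 5·20 = 100
U(4) = 5·100 = 500
U(5) = 5·500 = 2500
U(6) = 5·2500 = 12500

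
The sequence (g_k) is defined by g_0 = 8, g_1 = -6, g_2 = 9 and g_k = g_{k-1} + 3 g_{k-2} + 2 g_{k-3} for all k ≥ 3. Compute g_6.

g_3 = 9 + 3·(-6) + 2·8 = 7
g_4 = 7 + 3·9 + 2·(-6) = 22
g_5 = 22 + 3·7 + 2·9 = 61
g_6 = 61 + 3·22 + 2·7 = 141

141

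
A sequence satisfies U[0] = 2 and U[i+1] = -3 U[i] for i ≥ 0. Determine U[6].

1458

U[1] = -3(2) = -6
U[2] = -3(-6) = 18
U[3] = -3(18) = -54
U[4] = -3(-54) = 162
U[5] = -3(162) = -486
U[6] = -3(-486) = 1458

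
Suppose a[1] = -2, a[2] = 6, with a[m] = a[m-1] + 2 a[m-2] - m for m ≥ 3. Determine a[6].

a[3] = 6 + 2·(-2) - 3 = -1
a[4] = (-1) + 2·6 - 4 = 7
a[5] = 7 + 2·(-1) - 5 = 0
a[6] = 0 + 2·7 - 6 = 8

8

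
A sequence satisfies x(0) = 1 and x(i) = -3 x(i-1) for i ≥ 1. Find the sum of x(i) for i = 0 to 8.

4921

x(1) = -3·1 = -3
x(2) = -3·(-3) = 9
x(3) = -3·9 = -27
x(4) = -3·(-27) = 81
x(5) = -3·81 = -243
x(6) = -3·(-243) = 729
x(7) = -3·729 = -2187
x(8) = -3·(-2187) = 6561
Sum = 1 + (-3) + 9 + (-27) + 81 + (-243) + 729 + (-2187) + 6561 = 4921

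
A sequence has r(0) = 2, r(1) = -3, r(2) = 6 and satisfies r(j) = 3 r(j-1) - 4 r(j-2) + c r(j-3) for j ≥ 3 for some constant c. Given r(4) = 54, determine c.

-4

r(3) = 30 + 2c
r(4) = 66 + 3c
So 66 + 3c = 54, giving c = -4.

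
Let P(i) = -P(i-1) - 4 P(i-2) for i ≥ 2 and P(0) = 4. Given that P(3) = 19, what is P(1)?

Let P(1) = y.
P(2) = -16 - y
P(3) = 16 - 3y
So 16 - 3y = 19, giving y = -1.

-1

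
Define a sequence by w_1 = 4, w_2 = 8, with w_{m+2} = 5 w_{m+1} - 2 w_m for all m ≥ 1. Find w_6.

w_3 = 5(8) - 2(4) = 32
w_4 = 5(32) - 2(8) = 144
w_5 = 5(144) - 2(32) = 656
w_6 = 5(656) - 2(144) = 2992

2992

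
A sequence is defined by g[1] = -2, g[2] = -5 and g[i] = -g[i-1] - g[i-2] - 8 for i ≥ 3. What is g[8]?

g[3] = -(-5) - (-2) - 8 = -1
g[4] = -(-1) - (-5) - 8 = -2
g[5] = -(-2) - (-1) - 8 = -5
g[6] = -(-5) - (-2) - 8 = -1
g[7] = -(-1) - (-5) - 8 = -2
g[8] = -(-2) - (-1) - 8 = -5

-5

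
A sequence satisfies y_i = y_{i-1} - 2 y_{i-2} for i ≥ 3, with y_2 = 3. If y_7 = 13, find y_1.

Let y_1 = z.
y_3 = 3 - 2z
y_4 = -3 - 2z
y_5 = -9 + 2z
y_6 = -3 + 6z
y_7 = 15 + 2z
So 15 + 2z = 13, giving z = -1.

-1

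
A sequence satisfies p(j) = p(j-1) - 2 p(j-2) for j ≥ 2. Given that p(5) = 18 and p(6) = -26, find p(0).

Rearranging, p(j-2) = (p(j) - p(j-1)) / -2.
p(4) = (-26 - 18) / -2 = -44/-2 = 22
p(3) = (18 - 22) / -2 = -4/-2 = 2
p(2) = (22 - 2) / -2 = 20/-2 = -10
p(1) = (2 - (-10)) / -2 = 12/-2 = -6
p(0) = (-10 - (-6)) / -2 = -4/-2 = 2

2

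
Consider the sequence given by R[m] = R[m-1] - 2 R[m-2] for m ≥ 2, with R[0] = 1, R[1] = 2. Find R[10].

12

R[2] = 2 - 2*1 = 0
R[3] = 0 - 2*2 = -4
R[4] = (-4) - 2*0 = -4
R[5] = (-4) - 2*(-4) = 4
R[6] = 4 - 2*(-4) = 12
R[7] = 12 - 2*4 = 4
R[8] = 4 - 2*12 = -20
R[9] = (-20) - 2*4 = -28
R[10] = (-28) - 2*(-20) = 12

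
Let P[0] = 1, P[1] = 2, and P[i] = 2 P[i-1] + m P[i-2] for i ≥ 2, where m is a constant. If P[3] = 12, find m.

P[2] = 4 + m
P[3] = 8 + 4m
So 8 + 4m = 12, giving m = 1.

1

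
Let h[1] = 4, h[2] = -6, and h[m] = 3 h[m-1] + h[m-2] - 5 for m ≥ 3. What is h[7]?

h[3] = 3(-6) + 4 - 5 = -19
h[4] = 3(-19) + (-6) - 5 = -68
h[5] = 3(-68) + (-19) - 5 = -228
h[6] = 3(-228) + (-68) - 5 = -757
h[7] = 3(-757) + (-228) - 5 = -2504

-2504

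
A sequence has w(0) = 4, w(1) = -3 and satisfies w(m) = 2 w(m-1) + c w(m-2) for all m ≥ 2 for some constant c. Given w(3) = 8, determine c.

w(2) = -6 + 4c
w(3) = -12 + 5c
So -12 + 5c = 8, giving c = 4.

4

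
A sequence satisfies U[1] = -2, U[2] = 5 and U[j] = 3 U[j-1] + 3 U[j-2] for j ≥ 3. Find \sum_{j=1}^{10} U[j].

U[3] = 3(5) + 3(-2) = 9
U[4] = 3(9) + 3(5) = 42
U[5] = 3(42) + 3(9) = 153
U[6] = 3(153) + 3(42) = 585
U[7] = 3(585) + 3(153) = 2214
U[8] = 3(2214) + 3(585) = 8397
U[9] = 3(8397) + 3(2214) = 31833
U[10] = 3(31833) + 3(8397) = 120690
Sum = (-2) + 5 + 9 + 42 + 153 + 585 + 2214 + 8397 + 31833 + 120690 = 163926

163926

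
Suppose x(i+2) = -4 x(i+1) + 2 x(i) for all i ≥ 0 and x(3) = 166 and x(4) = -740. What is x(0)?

-5

Rearranging, x(i-2) = (x(i) + 4 x(i-1)) / 2.
x(2) = (-740 + 4*166) / 2 = -76/2 = -38
x(1) = (166 + 4*(-38)) / 2 = 14/2 = 7
x(0) = (-38 + 4*7) / 2 = -10/2 = -5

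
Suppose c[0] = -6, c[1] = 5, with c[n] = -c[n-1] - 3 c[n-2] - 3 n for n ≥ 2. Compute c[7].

c[2] = -5 - 3(-6) - 6 = 7
c[3] = -7 - 3(5) - 9 = -31
c[4] = -(-31) - 3(7) - 12 = -2
c[5] = -(-2) - 3(-31) - 15 = 80
c[6] = -80 - 3(-2) - 18 = -92
c[7] = -(-92) - 3(80) - 21 = -169

-169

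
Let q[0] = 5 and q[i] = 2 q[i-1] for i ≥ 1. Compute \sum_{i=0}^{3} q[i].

75

q[1] = 2*5 = 10
q[2] = 2*10 = 20
q[3] = 2*20 = 40
Sum = 5 + 10 + 20 + 40 = 75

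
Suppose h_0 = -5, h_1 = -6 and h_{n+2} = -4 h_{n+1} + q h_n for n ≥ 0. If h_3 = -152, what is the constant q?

h_2 = 24 - 5q
h_3 = -96 + 14q
So -96 + 14q = -152, giving q = -4.

-4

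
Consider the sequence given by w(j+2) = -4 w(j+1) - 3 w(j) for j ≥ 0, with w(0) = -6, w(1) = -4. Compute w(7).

-10924

w(2) = -4*(-4) - 3*(-6) = 34
w(3) = -4*34 - 3*(-4) = -124
w(4) = -4*(-124) - 3*34 = 394
w(5) = -4*394 - 3*(-124) = -1204
w(6) = -4*(-1204) - 3*394 = 3634
w(7) = -4*3634 - 3*(-1204) = -10924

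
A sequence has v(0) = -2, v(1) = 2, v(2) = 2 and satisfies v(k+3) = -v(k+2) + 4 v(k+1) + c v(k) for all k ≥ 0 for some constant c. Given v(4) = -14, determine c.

-4

v(3) = 6 - 2c
v(4) = 2 + 4c
So 2 + 4c = -14, giving c = -4.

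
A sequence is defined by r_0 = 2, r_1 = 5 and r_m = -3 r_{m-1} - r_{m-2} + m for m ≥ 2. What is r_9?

r_2 = -3·5 - 2 + 2 = -15
r_3 = -3·(-15) - 5 + 3 = 43
r_4 = -3·43 - (-15) + 4 = -110
r_5 = -3·(-110) - 43 + 5 = 292
r_6 = -3·292 - (-110) + 6 = -760
r_7 = -3·(-760) - 292 + 7 = 1995
r_8 = -3·1995 - (-760) + 8 = -5217
r_9 = -3·(-5217) - 1995 + 9 = 13665

13665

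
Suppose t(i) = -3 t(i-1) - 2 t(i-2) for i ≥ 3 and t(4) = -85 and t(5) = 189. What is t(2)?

-7

Rearranging, t(i-2) = (t(i) + 3 t(i-1)) / -2.
t(3) = (189 + 3*(-85)) / -2 = -66/-2 = 33
t(2) = (-85 + 3*33) / -2 = 14/-2 = -7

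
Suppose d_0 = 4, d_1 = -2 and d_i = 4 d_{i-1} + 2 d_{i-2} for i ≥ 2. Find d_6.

d_2 = 4·(-2) + 2·4 = 0
d_3 = 4·0 + 2·(-2) = -4
d_4 = 4·(-4) + 2·0 = -16
d_5 = 4·(-16) + 2·(-4) = -72
d_6 = 4·(-72) + 2·(-16) = -320

-320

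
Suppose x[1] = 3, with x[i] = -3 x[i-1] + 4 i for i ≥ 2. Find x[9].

8211

x[2] = -3*3 + 8 = -1
x[3] = -3*(-1) + 12 = 15
x[4] = -3*15 + 16 = -29
x[5] = -3*(-29) + 20 = 107
x[6] = -3*107 + 24 = -297
x[7] = -3*(-297) + 28 = 919
x[8] = -3*919 + 32 = -2725
x[9] = -3*(-2725) + 36 = 8211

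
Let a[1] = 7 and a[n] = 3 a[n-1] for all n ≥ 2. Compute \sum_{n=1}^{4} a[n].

280

a[2] = 3*7 = 21
a[3] = 3*21 = 63
a[4] = 3*63 = 189
Sum = 7 + 21 + 63 + 189 = 280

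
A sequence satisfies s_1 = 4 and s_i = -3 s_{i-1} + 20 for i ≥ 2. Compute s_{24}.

94143178832

The fixed point is 20/(1 + 3) = 5, so s_i - 5 = -3(s_{i-1} - 5).
Hence s_i = -1·(-3)^{i-1} + 5.
s_{24} = -1·(-3)^{23} + 5 = -1·-94143178827 + 5 = 94143178832.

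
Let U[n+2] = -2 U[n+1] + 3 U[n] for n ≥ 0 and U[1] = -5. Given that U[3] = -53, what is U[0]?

Let U[0] = y.
U[2] = 10 + 3y
U[3] = -35 - 6y
So -35 - 6y = -53, giving y = 3.

3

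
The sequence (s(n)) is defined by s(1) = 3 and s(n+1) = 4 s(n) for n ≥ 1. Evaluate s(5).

s(2) = 4*3 = 12
s(3) = 4*12 = 48
s(4) = 4*48 = 192
s(5) = 4*192 = 768

768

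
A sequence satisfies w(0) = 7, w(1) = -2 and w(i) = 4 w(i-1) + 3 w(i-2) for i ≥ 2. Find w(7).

w(2) = 4·(-2) + 3·7 = 13
w(3) = 4·13 + 3·(-2) = 46
w(4) = 4·46 + 3·13 = 223
w(5) = 4·223 + 3·46 = 1030
w(6) = 4·1030 + 3·223 = 4789
w(7) = 4·4789 + 3·1030 = 22246

22246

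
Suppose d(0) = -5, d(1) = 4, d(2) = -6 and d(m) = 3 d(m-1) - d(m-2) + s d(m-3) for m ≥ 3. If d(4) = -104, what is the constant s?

d(3) = -22 - 5s
d(4) = -60 - 11s
So -60 - 11s = -104, giving s = 4.

4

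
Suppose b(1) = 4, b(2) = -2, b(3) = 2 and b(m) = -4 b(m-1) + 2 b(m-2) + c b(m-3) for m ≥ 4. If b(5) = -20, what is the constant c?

b(4) = -12 + 4c
b(5) = 52 - 18c
So 52 - 18c = -20, giving c = 4.

4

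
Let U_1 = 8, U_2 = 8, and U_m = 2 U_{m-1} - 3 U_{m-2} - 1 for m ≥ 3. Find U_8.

365

U_3 = 2·8 - 3·8 - 1 = -9
U_4 = 2·(-9) - 3·8 - 1 = -43
U_5 = 2·(-43) - 3·(-9) - 1 = -60
U_6 = 2·(-60) - 3·(-43) - 1 = 8
U_7 = 2·8 - 3·(-60) - 1 = 195
U_8 = 2·195 - 3·8 - 1 = 365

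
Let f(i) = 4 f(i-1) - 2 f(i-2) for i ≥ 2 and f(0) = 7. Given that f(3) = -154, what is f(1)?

-7

Let f(1) = w.
f(2) = -14 + 4w
f(3) = -56 + 14w
So -56 + 14w = -154, giving w = -7.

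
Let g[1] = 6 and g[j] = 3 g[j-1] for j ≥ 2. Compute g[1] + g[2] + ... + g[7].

g[2] = 3(6) = 18
g[3] = 3(18) = 54
g[4] = 3(54) = 162
g[5] = 3(162) = 486
g[6] = 3(486) = 1458
g[7] = 3(1458) = 4374
Sum = 6 + 18 + 54 + 162 + 486 + 1458 + 4374 = 6558

6558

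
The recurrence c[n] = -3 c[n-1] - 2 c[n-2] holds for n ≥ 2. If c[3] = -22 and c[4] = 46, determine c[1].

-4

Rearranging, c[n-2] = (c[n] + 3 c[n-1]) / -2.
c[2] = (46 + 3*(-22)) / -2 = -20/-2 = 10
c[1] = (-22 + 3*10) / -2 = 8/-2 = -4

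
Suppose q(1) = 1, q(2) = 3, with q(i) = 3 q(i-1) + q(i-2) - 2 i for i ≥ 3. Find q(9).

q(3) = 3(3) + 1 - 6 = 4
q(4) = 3(4) + 3 - 8 = 7
q(5) = 3(7) + 4 - 10 = 15
q(6) = 3(15) + 7 - 12 = 40
q(7) = 3(40) + 15 - 14 = 121
q(8) = 3(121) + 40 - 16 = 387
q(9) = 3(387) + 121 - 18 = 1264

1264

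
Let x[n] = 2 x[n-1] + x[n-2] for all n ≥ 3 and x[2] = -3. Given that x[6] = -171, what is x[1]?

Let x[1] = z.
x[3] = -6 + z
x[4] = -15 + 2z
x[5] = -36 + 5z
x[6] = -87 + 12z
So -87 + 12z = -171, giving z = -7.

-7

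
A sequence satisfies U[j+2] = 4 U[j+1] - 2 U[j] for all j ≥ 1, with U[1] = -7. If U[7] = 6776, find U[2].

8

Let U[2] = z.
U[3] = 14 + 4z
U[4] = 56 + 14z
U[5] = 196 + 48z
U[6] = 672 + 164z
U[7] = 2296 + 560z
So 2296 + 560z = 6776, giving z = 8.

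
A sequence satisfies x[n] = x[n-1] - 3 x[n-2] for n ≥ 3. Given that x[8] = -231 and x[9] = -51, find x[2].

Rearranging, x[n-2] = (x[n] - x[n-1]) / -3.
x[7] = (-51 - (-231)) / -3 = 180/-3 = -60
x[6] = (-231 - (-60)) / -3 = -171/-3 = 57
x[5] = (-60 - 57) / -3 = -117/-3 = 39
x[4] = (57 - 39) / -3 = 18/-3 = -6
x[3] = (39 - (-6)) / -3 = 45/-3 = -15
x[2] = (-6 - (-15)) / -3 = 9/-3 = -3

-3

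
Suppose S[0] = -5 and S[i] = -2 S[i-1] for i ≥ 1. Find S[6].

S[1] = -2*(-5) = 10
S[2] = -2*10 = -20
S[3] = -2*(-20) = 40
S[4] = -2*40 = -80
S[5] = -2*(-80) = 160
S[6] = -2*160 = -320

-320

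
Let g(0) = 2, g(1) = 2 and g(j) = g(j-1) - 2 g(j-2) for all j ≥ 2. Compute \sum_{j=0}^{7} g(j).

12

g(2) = 2 - 2·2 = -2
g(3) = (-2) - 2·2 = -6
g(4) = (-6) - 2·(-2) = -2
g(5) = (-2) - 2·(-6) = 10
g(6) = 10 - 2·(-2) = 14
g(7) = 14 - 2·10 = -6
Sum = 2 + 2 + (-2) + (-6) + (-2) + 10 + 14 + (-6) = 12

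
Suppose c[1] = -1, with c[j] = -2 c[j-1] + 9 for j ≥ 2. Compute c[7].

c[2] = -2*(-1) + 9 = 11
c[3] = -2*11 + 9 = -13
c[4] = -2*(-13) + 9 = 35
c[5] = -2*35 + 9 = -61
c[6] = -2*(-61) + 9 = 131
c[7] = -2*131 + 9 = -253

-253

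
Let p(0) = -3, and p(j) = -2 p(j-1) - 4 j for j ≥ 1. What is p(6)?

p(1) = -2*(-3) - 4 = 2
p(2) = -2*2 - 8 = -12
p(3) = -2*(-12) - 12 = 12
p(4) = -2*12 - 16 = -40
p(5) = -2*(-40) - 20 = 60
p(6) = -2*60 - 24 = -144

-144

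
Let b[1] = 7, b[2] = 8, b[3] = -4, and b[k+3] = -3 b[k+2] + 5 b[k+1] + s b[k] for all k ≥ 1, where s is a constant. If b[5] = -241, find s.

b[4] = 52 + 7s
b[5] = -176 - 13s
So -176 - 13s = -241, giving s = 5.

5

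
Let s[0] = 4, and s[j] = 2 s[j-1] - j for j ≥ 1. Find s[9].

1035

s[1] = 2(4) - 1 = 7
s[2] = 2(7) - 2 = 12
s[3] = 2(12) - 3 = 21
s[4] = 2(21) - 4 = 38
s[5] = 2(38) - 5 = 71
s[6] = 2(71) - 6 = 136
s[7] = 2(136) - 7 = 265
s[8] = 2(265) - 8 = 522
s[9] = 2(522) - 9 = 1035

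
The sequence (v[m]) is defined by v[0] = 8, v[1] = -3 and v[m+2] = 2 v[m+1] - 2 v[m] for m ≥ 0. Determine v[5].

12

v[2] = 2*(-3) - 2*8 = -22
v[3] = 2*(-22) - 2*(-3) = -38
v[4] = 2*(-38) - 2*(-22) = -32
v[5] = 2*(-32) - 2*(-38) = 12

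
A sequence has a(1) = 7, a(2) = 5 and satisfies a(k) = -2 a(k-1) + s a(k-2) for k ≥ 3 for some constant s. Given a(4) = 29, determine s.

a(3) = -10 + 7s
a(4) = 20 - 9s
So 20 - 9s = 29, giving s = -1.

-1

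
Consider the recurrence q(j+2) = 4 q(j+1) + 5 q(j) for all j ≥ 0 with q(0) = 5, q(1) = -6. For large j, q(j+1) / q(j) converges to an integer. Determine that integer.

5

The characteristic equation is r^2 - 4r - 5 = 0, which factors as (r - 5)(r + 1) = 0.
So the roots are 5 and -1. Since |5| > |-1| and the coefficient of 5^j is non-zero, the ratio tends to 5.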